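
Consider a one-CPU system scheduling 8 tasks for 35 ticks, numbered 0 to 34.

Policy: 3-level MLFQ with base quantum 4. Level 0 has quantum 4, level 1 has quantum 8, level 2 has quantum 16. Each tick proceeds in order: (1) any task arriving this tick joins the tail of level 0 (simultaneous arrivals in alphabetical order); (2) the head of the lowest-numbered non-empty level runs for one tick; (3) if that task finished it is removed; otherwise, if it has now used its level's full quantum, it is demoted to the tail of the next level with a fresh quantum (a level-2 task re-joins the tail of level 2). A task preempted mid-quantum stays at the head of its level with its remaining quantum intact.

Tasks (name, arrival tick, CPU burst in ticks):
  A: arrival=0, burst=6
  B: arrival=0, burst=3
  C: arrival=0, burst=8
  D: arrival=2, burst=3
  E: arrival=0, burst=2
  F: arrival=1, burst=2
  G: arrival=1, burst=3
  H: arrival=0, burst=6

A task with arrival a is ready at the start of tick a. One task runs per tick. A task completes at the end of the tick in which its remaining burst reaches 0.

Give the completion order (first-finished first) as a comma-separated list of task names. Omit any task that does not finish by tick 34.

completion order = B, E, F, G, D, A, C, H

t=0: L0/L1/L2 = ABCEH/-/- → run A
t=1: L0/L1/L2 = ABCEHFG/-/- → run A
t=2: L0/L1/L2 = ABCEHFGD/-/- → run A
t=3: L0/L1/L2 = ABCEHFGD/-/- → run A
t=4: L0/L1/L2 = BCEHFGD/A/- → run B
t=5: L0/L1/L2 = BCEHFGD/A/- → run B
t=6: L0/L1/L2 = BCEHFGD/A/- → run B
t=7: L0/L1/L2 = CEHFGD/A/- → run C
t=8: L0/L1/L2 = CEHFGD/A/- → run C
t=9: L0/L1/L2 = CEHFGD/A/- → run C
t=10: L0/L1/L2 = CEHFGD/A/- → run C
t=11: L0/L1/L2 = EHFGD/AC/- → run E
t=12: L0/L1/L2 = EHFGD/AC/- → run E
t=13: L0/L1/L2 = HFGD/AC/- → run H
t=14: L0/L1/L2 = HFGD/AC/- → run H
t=15: L0/L1/L2 = HFGD/AC/- → run H
t=16: L0/L1/L2 = HFGD/AC/- → run H
t=17: L0/L1/L2 = FGD/ACH/- → run F
t=18: L0/L1/L2 = FGD/ACH/- → run F
t=19: L0/L1/L2 = GD/ACH/- → run G
t=20: L0/L1/L2 = GD/ACH/- → run G
t=21: L0/L1/L2 = GD/ACH/- → run G
t=22: L0/L1/L2 = D/ACH/- → run D
t=23: L0/L1/L2 = D/ACH/- → run D
t=24: L0/L1/L2 = D/ACH/- → run D
t=25: L0/L1/L2 = -/ACH/- → run A
t=26: L0/L1/L2 = -/ACH/- → run A
t=27: L0/L1/L2 = -/CH/- → run C
t=28: L0/L1/L2 = -/CH/- → run C
t=29: L0/L1/L2 = -/CH/- → run C
t=30: L0/L1/L2 = -/CH/- → run C
t=31: L0/L1/L2 = -/H/- → run H
t=32: L0/L1/L2 = -/H/- → run H
t=33: (idle)
t=34: (idle)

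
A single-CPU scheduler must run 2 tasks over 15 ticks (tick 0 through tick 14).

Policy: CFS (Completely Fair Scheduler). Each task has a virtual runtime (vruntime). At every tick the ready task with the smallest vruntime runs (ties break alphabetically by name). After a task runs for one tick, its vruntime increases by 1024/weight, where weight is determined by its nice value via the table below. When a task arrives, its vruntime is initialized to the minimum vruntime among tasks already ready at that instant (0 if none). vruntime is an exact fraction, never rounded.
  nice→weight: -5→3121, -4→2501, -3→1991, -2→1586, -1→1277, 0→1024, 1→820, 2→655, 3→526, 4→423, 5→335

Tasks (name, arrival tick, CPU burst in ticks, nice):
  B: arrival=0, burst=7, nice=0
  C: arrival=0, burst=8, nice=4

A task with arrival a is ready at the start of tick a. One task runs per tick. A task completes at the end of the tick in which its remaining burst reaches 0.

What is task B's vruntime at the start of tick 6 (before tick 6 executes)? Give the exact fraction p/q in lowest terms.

t=0: vr[B=0 C=0] → run B
t=1: vr[B=1 C=0] → run C
t=2: vr[B=1 C=1024/423] → run B
t=3: vr[B=2 C=1024/423] → run B
t=4: vr[B=3 C=1024/423] → run C
t=5: vr[B=3 C=2048/423] → run B
t=6: vr[B=4 C=2048/423] → run B
t=7: vr[B=5 C=2048/423] → run C
t=8: vr[B=5 C=1024/141] → run B
t=9: vr[B=6 C=1024/141] → run B
t=10: vr[C=1024/141] → run C
t=11: vr[C=4096/423] → run C
t=12: vr[C=5120/423] → run C
t=13: vr[C=2048/141] → run C
t=14: vr[C=7168/423] → run C

vruntime(B, start of tick 6) = 4/1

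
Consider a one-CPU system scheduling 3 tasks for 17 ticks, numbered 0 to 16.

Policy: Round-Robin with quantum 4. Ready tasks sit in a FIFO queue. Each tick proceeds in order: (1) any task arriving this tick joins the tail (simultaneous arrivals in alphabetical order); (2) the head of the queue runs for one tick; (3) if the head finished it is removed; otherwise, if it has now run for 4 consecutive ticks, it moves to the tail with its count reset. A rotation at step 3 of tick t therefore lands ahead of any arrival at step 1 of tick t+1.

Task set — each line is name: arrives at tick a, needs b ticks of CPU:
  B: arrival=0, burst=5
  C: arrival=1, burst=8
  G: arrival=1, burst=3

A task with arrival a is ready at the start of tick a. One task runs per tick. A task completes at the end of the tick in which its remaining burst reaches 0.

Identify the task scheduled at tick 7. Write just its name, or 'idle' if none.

running at tick 7 = C

t=0: queue=[B] q_used=0 → run B
t=1: queue=[B,C,G] q_used=1 → run B
t=2: queue=[B,C,G] q_used=2 → run B
t=3: queue=[B,C,G] q_used=3 → run B
t=4: queue=[C,G,B] q_used=0 → run C
t=5: queue=[C,G,B] q_used=1 → run C
t=6: queue=[C,G,B] q_used=2 → run C
t=7: queue=[C,G,B] q_used=3 → run C
t=8: queue=[G,B,C] q_used=0 → run G
t=9: queue=[G,B,C] q_used=1 → run G
t=10: queue=[G,B,C] q_used=2 → run G
t=11: queue=[B,C] q_used=0 → run B
t=12: queue=[C] q_used=0 → run C
t=13: queue=[C] q_used=1 → run C
t=14: queue=[C] q_used=2 → run C
t=15: queue=[C] q_used=3 → run C
t=16: (idle)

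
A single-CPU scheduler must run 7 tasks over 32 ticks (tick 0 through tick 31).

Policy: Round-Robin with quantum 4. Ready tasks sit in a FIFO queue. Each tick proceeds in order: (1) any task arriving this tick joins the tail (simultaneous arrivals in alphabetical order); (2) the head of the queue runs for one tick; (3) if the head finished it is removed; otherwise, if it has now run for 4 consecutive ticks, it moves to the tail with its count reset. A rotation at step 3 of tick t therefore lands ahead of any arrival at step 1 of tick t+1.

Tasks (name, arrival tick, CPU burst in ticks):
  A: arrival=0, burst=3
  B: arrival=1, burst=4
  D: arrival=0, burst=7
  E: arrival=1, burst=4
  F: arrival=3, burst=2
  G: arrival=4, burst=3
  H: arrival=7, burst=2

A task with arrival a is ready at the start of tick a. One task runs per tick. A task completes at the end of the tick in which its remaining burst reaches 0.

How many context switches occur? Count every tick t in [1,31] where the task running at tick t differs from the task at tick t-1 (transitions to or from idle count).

context switches = 8

t=0: queue=[A,D] q_used=0 → run A
t=1: queue=[A,D,B,E] q_used=1 → run A
t=2: queue=[A,D,B,E] q_used=2 → run A
t=3: queue=[D,B,E,F] q_used=0 → run D
t=4: queue=[D,B,E,F,G] q_used=1 → run D
t=5: queue=[D,B,E,F,G] q_used=2 → run D
t=6: queue=[D,B,E,F,G] q_used=3 → run D
t=7: queue=[B,E,F,G,D,H] q_used=0 → run B
t=8: queue=[B,E,F,G,D,H] q_used=1 → run B
t=9: queue=[B,E,F,G,D,H] q_used=2 → run B
t=10: queue=[B,E,F,G,D,H] q_used=3 → run B
t=11: queue=[E,F,G,D,H] q_used=0 → run E
t=12: queue=[E,F,G,D,H] q_used=1 → run E
t=13: queue=[E,F,G,D,H] q_used=2 → run E
t=14: queue=[E,F,G,D,H] q_used=3 → run E
t=15: queue=[F,G,D,H] q_used=0 → run F
t=16: queue=[F,G,D,H] q_used=1 → run F
t=17: queue=[G,D,H] q_used=0 → run G
t=18: queue=[G,D,H] q_used=1 → run G
t=19: queue=[G,D,H] q_used=2 → run G
t=20: queue=[D,H] q_used=0 → run D
t=21: queue=[D,H] q_used=1 → run D
t=22: queue=[D,H] q_used=2 → run D
t=23: queue=[H] q_used=0 → run H
t=24: queue=[H] q_used=1 → run H
t=25: (idle)
t=26: (idle)
t=27: (idle)
t=28: (idle)
t=29: (idle)
t=30: (idle)
t=31: (idle)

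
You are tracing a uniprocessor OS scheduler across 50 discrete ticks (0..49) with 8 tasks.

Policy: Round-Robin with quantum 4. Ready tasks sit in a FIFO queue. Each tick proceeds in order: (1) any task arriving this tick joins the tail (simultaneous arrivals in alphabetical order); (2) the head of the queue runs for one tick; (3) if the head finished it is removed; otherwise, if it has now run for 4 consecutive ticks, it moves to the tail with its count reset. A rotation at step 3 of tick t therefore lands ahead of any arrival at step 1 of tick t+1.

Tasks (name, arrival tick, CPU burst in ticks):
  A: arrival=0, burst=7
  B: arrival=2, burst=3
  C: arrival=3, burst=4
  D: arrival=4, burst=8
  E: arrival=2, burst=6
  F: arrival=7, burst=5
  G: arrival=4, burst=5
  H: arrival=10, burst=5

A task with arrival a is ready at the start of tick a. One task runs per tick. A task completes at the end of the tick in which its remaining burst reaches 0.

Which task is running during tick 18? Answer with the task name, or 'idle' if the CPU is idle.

running at tick 18 = D

t=0: queue=[A] q_used=0 → run A
t=1: queue=[A] q_used=1 → run A
t=2: queue=[A,B,E] q_used=2 → run A
t=3: queue=[A,B,E,C] q_used=3 → run A
t=4: queue=[B,E,C,A,D,G] q_used=0 → run B
t=5: queue=[B,E,C,A,D,G] q_used=1 → run B
t=6: queue=[B,E,C,A,D,G] q_used=2 → run B
t=7: queue=[E,C,A,D,G,F] q_used=0 → run E
t=8: queue=[E,C,A,D,G,F] q_used=1 → run E
t=9: queue=[E,C,A,D,G,F] q_used=2 → run E
t=10: queue=[E,C,A,D,G,F,H] q_used=3 → run E
t=11: queue=[C,A,D,G,F,H,E] q_used=0 → run C
t=12: queue=[C,A,D,G,F,H,E] q_used=1 → run C
t=13: queue=[C,A,D,G,F,H,E] q_used=2 → run C
t=14: queue=[C,A,D,G,F,H,E] q_used=3 → run C
t=15: queue=[A,D,G,F,H,E] q_used=0 → run A
t=16: queue=[A,D,G,F,H,E] q_used=1 → run A
t=17: queue=[A,D,G,F,H,E] q_used=2 → run A
t=18: queue=[D,G,F,H,E] q_used=0 → run D
t=19: queue=[D,G,F,H,E] q_used=1 → run D
t=20: queue=[D,G,F,H,E] q_used=2 → run D
t=21: queue=[D,G,F,H,E] q_used=3 → run D
t=22: queue=[G,F,H,E,D] q_used=0 → run G
t=23: queue=[G,F,H,E,D] q_used=1 → run G
t=24: queue=[G,F,H,E,D] q_used=2 → run G
t=25: queue=[G,F,H,E,D] q_used=3 → run G
t=26: queue=[F,H,E,D,G] q_used=0 → run F
t=27: queue=[F,H,E,D,G] q_used=1 → run F
t=28: queue=[F,H,E,D,G] q_used=2 → run F
t=29: queue=[F,H,E,D,G] q_used=3 → run F
t=30: queue=[H,E,D,G,F] q_used=0 → run H
t=31: queue=[H,E,D,G,F] q_used=1 → run H
t=32: queue=[H,E,D,G,F] q_used=2 → run H
t=33: queue=[H,E,D,G,F] q_used=3 → run H
t=34: queue=[E,D,G,F,H] q_used=0 → run E
t=35: queue=[E,D,G,F,H] q_used=1 → run E
t=36: queue=[D,G,F,H] q_used=0 → run D
t=37: queue=[D,G,F,H] q_used=1 → run D
t=38: queue=[D,G,F,H] q_used=2 → run D
t=39: queue=[D,G,F,H] q_used=3 → run D
t=40: queue=[G,F,H] q_used=0 → run G
t=41: queue=[F,H] q_used=0 → run F
t=42: queue=[H] q_used=0 → run H
t=43: (idle)
t=44: (idle)
t=45: (idle)
t=46: (idle)
t=47: (idle)
t=48: (idle)
t=49: (idle)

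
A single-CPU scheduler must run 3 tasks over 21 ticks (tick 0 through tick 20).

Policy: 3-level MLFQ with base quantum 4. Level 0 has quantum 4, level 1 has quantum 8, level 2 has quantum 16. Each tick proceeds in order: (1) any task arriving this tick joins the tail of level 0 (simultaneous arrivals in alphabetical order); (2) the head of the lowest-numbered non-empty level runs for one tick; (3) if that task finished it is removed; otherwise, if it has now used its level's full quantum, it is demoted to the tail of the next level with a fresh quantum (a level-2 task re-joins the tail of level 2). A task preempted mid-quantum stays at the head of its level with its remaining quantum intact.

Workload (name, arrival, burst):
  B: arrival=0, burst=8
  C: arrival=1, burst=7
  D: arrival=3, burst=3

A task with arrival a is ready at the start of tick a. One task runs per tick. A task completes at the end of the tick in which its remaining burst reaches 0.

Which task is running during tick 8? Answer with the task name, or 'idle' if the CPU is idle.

running at tick 8 = D

t=0: L0/L1/L2 = B/-/- → run B
t=1: L0/L1/L2 = BC/-/- → run B
t=2: L0/L1/L2 = BC/-/- → run B
t=3: L0/L1/L2 = BCD/-/- → run B
t=4: L0/L1/L2 = CD/B/- → run C
t=5: L0/L1/L2 = CD/B/- → run C
t=6: L0/L1/L2 = CD/B/- → run C
t=7: L0/L1/L2 = CD/B/- → run C
t=8: L0/L1/L2 = D/BC/- → run D
t=9: L0/L1/L2 = D/BC/- → run D
t=10: L0/L1/L2 = D/BC/- → run D
t=11: L0/L1/L2 = -/BC/- → run B
t=12: L0/L1/L2 = -/BC/- → run B
t=13: L0/L1/L2 = -/BC/- → run B
t=14: L0/L1/L2 = -/BC/- → run B
t=15: L0/L1/L2 = -/C/- → run C
t=16: L0/L1/L2 = -/C/- → run C
t=17: L0/L1/L2 = -/C/- → run C
t=18: (idle)
t=19: (idle)
t=20: (idle)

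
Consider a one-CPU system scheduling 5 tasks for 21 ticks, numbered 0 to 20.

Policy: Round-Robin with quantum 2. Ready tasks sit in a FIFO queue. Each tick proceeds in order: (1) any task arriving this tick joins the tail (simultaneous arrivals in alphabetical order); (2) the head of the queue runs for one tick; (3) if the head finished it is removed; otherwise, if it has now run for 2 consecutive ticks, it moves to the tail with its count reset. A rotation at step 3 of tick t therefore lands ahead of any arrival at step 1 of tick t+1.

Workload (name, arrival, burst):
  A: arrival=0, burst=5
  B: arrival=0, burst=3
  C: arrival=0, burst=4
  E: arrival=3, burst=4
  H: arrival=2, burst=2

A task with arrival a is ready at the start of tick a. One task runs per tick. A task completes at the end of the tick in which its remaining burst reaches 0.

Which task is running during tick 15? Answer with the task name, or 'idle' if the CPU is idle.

running at tick 15 = A

t=0: queue=[A,B,C] q_used=0 → run A
t=1: queue=[A,B,C] q_used=1 → run A
t=2: queue=[B,C,A,H] q_used=0 → run B
t=3: queue=[B,C,A,H,E] q_used=1 → run B
t=4: queue=[C,A,H,E,B] q_used=0 → run C
t=5: queue=[C,A,H,E,B] q_used=1 → run C
t=6: queue=[A,H,E,B,C] q_used=0 → run A
t=7: queue=[A,H,E,B,C] q_used=1 → run A
t=8: queue=[H,E,B,C,A] q_used=0 → run H
t=9: queue=[H,E,B,C,A] q_used=1 → run H
t=10: queue=[E,B,C,A] q_used=0 → run E
t=11: queue=[E,B,C,A] q_used=1 → run E
t=12: queue=[B,C,A,E] q_used=0 → run B
t=13: queue=[C,A,E] q_used=0 → run C
t=14: queue=[C,A,E] q_used=1 → run C
t=15: queue=[A,E] q_used=0 → run A
t=16: queue=[E] q_used=0 → run E
t=17: queue=[E] q_used=1 → run E
t=18: (idle)
t=19: (idle)
t=20: (idle)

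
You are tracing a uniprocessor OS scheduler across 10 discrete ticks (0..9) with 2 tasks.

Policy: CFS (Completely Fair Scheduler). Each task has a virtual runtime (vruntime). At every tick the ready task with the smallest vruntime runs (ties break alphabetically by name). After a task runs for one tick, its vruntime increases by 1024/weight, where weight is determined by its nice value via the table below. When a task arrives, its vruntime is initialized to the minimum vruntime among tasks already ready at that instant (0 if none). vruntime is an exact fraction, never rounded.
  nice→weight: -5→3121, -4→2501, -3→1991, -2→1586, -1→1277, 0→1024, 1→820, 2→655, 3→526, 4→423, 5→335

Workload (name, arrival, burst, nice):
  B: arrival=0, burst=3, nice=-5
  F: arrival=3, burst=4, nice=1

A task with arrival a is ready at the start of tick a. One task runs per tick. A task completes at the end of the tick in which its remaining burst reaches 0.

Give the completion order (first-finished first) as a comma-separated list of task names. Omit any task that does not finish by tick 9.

completion order = B, F

t=0: vr[B=0] → run B
t=1: vr[B=1024/3121] → run B
t=2: vr[B=2048/3121] → run B
t=3: vr[F=0] → run F
t=4: vr[F=256/205] → run F
t=5: vr[F=512/205] → run F
t=6: vr[F=768/205] → run F
t=7: (idle)
t=8: (idle)
t=9: (idle)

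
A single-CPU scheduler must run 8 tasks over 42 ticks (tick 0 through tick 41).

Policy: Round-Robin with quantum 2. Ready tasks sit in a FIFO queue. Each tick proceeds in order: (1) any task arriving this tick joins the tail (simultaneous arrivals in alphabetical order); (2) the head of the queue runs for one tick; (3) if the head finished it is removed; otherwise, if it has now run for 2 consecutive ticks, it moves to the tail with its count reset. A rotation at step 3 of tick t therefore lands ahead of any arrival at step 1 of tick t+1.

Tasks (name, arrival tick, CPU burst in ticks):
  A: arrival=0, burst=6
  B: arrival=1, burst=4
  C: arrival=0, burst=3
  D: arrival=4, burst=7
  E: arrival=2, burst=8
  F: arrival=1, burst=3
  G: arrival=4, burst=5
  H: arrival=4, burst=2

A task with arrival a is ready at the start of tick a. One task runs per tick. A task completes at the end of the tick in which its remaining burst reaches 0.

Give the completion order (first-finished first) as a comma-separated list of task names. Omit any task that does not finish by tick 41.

completion order = C, H, B, F, A, G, E, D

t=0: queue=[A,C] q_used=0 → run A
t=1: queue=[A,C,B,F] q_used=1 → run A
t=2: queue=[C,B,F,A,E] q_used=0 → run C
t=3: queue=[C,B,F,A,E] q_used=1 → run C
t=4: queue=[B,F,A,E,C,D,G,H] q_used=0 → run B
t=5: queue=[B,F,A,E,C,D,G,H] q_used=1 → run B
t=6: queue=[F,A,E,C,D,G,H,B] q_used=0 → run F
t=7: queue=[F,A,E,C,D,G,H,B] q_used=1 → run F
t=8: queue=[A,E,C,D,G,H,B,F] q_used=0 → run A
t=9: queue=[A,E,C,D,G,H,B,F] q_used=1 → run A
t=10: queue=[E,C,D,G,H,B,F,A] q_used=0 → run E
t=11: queue=[E,C,D,G,H,B,F,A] q_used=1 → run E
t=12: queue=[C,D,G,H,B,F,A,E] q_used=0 → run C
t=13: queue=[D,G,H,B,F,A,E] q_used=0 → run D
t=14: queue=[D,G,H,B,F,A,E] q_used=1 → run D
t=15: queue=[G,H,B,F,A,E,D] q_used=0 → run G
t=16: queue=[G,H,B,F,A,E,D] q_used=1 → run G
t=17: queue=[H,B,F,A,E,D,G] q_used=0 → run H
t=18: queue=[H,B,F,A,E,D,G] q_used=1 → run H
t=19: queue=[B,F,A,E,D,G] q_used=0 → run B
t=20: queue=[B,F,A,E,D,G] q_used=1 → run B
t=21: queue=[F,A,E,D,G] q_used=0 → run F
t=22: queue=[A,E,D,G] q_used=0 → run A
t=23: queue=[A,E,D,G] q_used=1 → run A
t=24: queue=[E,D,G] q_used=0 → run E
t=25: queue=[E,D,G] q_used=1 → run E
t=26: queue=[D,G,E] q_used=0 → run D
t=27: queue=[D,G,E] q_used=1 → run D
t=28: queue=[G,E,D] q_used=0 → run G
t=29: queue=[G,E,D] q_used=1 → run G
t=30: queue=[E,D,G] q_used=0 → run E
t=31: queue=[E,D,G] q_used=1 → run E
t=32: queue=[D,G,E] q_used=0 → run D
t=33: queue=[D,G,E] q_used=1 → run D
t=34: queue=[G,E,D] q_used=0 → run G
t=35: queue=[E,D] q_used=0 → run E
t=36: queue=[E,D] q_used=1 → run E
t=37: queue=[D] q_used=0 → run D
t=38: (idle)
t=39: (idle)
t=40: (idle)
t=41: (idle)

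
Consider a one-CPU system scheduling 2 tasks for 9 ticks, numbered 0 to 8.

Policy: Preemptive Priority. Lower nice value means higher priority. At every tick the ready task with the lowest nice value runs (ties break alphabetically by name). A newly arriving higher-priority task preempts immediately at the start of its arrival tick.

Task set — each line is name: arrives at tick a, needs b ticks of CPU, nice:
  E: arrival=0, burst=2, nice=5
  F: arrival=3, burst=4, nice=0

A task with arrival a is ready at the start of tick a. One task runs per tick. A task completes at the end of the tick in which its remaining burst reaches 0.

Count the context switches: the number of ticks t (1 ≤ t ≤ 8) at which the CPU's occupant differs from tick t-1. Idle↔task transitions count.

t=0: ready={E} → run E
t=1: ready={E} → run E
t=2: (idle)
t=3: ready={F} → run F
t=4: ready={F} → run F
t=5: ready={F} → run F
t=6: ready={F} → run F
t=7: (idle)
t=8: (idle)

context switches = 3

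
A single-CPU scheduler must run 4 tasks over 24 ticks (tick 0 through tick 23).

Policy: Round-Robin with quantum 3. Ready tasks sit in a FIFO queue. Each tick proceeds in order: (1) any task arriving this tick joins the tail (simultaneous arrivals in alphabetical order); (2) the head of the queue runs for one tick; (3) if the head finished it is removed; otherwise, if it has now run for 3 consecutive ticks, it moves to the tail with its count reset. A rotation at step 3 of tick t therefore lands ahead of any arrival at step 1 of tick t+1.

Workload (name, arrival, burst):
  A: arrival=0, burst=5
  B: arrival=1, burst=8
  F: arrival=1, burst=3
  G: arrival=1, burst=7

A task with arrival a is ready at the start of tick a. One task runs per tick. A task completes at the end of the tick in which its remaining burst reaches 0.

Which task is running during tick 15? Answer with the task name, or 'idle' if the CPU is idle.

running at tick 15 = B

t=0: queue=[A] q_used=0 → run A
t=1: queue=[A,B,F,G] q_used=1 → run A
t=2: queue=[A,B,F,G] q_used=2 → run A
t=3: queue=[B,F,G,A] q_used=0 → run B
t=4: queue=[B,F,G,A] q_used=1 → run B
t=5: queue=[B,F,G,A] q_used=2 → run B
t=6: queue=[F,G,A,B] q_used=0 → run F
t=7: queue=[F,G,A,B] q_used=1 → run F
t=8: queue=[F,G,A,B] q_used=2 → run F
t=9: queue=[G,A,B] q_used=0 → run G
t=10: queue=[G,A,B] q_used=1 → run G
t=11: queue=[G,A,B] q_used=2 → run G
t=12: queue=[A,B,G] q_used=0 → run A
t=13: queue=[A,B,G] q_used=1 → run A
t=14: queue=[B,G] q_used=0 → run B
t=15: queue=[B,G] q_used=1 → run B
t=16: queue=[B,G] q_used=2 → run B
t=17: queue=[G,B] q_used=0 → run G
t=18: queue=[G,B] q_used=1 → run G
t=19: queue=[G,B] q_used=2 → run G
t=20: queue=[B,G] q_used=0 → run B
t=21: queue=[B,G] q_used=1 → run B
t=22: queue=[G] q_used=0 → run G
t=23: (idle)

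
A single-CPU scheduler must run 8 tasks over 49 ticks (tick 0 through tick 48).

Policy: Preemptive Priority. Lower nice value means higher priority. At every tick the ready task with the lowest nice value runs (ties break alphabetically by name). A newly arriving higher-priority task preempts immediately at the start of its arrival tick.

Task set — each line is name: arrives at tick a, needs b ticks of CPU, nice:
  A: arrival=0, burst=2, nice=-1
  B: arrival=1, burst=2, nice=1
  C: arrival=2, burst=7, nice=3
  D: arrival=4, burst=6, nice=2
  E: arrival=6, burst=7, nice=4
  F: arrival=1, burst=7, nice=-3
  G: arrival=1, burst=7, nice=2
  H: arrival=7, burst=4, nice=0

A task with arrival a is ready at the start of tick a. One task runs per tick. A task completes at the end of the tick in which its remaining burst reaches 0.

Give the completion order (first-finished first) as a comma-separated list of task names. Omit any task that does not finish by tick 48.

completion order = F, A, H, B, D, G, C, E

t=0: ready={A} → run A
t=1: ready={A,B,F,G} → run F
t=2: ready={A,B,C,F,G} → run F
t=3: ready={A,B,C,F,G} → run F
t=4: ready={A,B,C,D,F,G} → run F
t=5: ready={A,B,C,D,F,G} → run F
t=6: ready={A,B,C,D,E,F,G} → run F
t=7: ready={A,B,C,D,E,F,G,H} → run F
t=8: ready={A,B,C,D,E,G,H} → run A
t=9: ready={B,C,D,E,G,H} → run H
t=10: ready={B,C,D,E,G,H} → run H
t=11: ready={B,C,D,E,G,H} → run H
t=12: ready={B,C,D,E,G,H} → run H
t=13: ready={B,C,D,E,G} → run B
t=14: ready={B,C,D,E,G} → run B
t=15: ready={C,D,E,G} → run D
t=16: ready={C,D,E,G} → run D
t=17: ready={C,D,E,G} → run D
t=18: ready={C,D,E,G} → run D
t=19: ready={C,D,E,G} → run D
t=20: ready={C,D,E,G} → run D
t=21: ready={C,E,G} → run G
t=22: ready={C,E,G} → run G
t=23: ready={C,E,G} → run G
t=24: ready={C,E,G} → run G
t=25: ready={C,E,G} → run G
t=26: ready={C,E,G} → run G
t=27: ready={C,E,G} → run G
t=28: ready={C,E} → run C
t=29: ready={C,E} → run C
t=30: ready={C,E} → run C
t=31: ready={C,E} → run C
t=32: ready={C,E} → run C
t=33: ready={C,E} → run C
t=34: ready={C,E} → run C
t=35: ready={E} → run E
t=36: ready={E} → run E
t=37: ready={E} → run E
t=38: ready={E} → run E
t=39: ready={E} → run E
t=40: ready={E} → run E
t=41: ready={E} → run E
t=42: (idle)
t=43: (idle)
t=44: (idle)
t=45: (idle)
t=46: (idle)
t=47: (idle)
t=48: (idle)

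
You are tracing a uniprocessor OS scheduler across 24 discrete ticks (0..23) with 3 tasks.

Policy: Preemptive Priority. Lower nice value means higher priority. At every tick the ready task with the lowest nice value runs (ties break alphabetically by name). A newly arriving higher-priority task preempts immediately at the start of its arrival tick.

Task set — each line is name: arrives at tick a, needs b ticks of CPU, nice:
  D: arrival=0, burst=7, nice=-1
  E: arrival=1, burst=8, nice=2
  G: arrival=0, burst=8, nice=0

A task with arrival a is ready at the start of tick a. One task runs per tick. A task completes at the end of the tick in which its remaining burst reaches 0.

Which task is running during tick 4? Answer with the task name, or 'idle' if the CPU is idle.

t=0: ready={D,G} → run D
t=1: ready={D,E,G} → run D
t=2: ready={D,E,G} → run D
t=3: ready={D,E,G} → run D
t=4: ready={D,E,G} → run D
t=5: ready={D,E,G} → run D
t=6: ready={D,E,G} → run D
t=7: ready={E,G} → run G
t=8: ready={E,G} → run G
t=9: ready={E,G} → run G
t=10: ready={E,G} → run G
t=11: ready={E,G} → run G
t=12: ready={E,G} → run G
t=13: ready={E,G} → run G
t=14: ready={E,G} → run G
t=15: ready={E} → run E
t=16: ready={E} → run E
t=17: ready={E} → run E
t=18: ready={E} → run E
t=19: ready={E} → run E
t=20: ready={E} → run E
t=21: ready={E} → run E
t=22: ready={E} → run E
t=23: (idle)

running at tick 4 = D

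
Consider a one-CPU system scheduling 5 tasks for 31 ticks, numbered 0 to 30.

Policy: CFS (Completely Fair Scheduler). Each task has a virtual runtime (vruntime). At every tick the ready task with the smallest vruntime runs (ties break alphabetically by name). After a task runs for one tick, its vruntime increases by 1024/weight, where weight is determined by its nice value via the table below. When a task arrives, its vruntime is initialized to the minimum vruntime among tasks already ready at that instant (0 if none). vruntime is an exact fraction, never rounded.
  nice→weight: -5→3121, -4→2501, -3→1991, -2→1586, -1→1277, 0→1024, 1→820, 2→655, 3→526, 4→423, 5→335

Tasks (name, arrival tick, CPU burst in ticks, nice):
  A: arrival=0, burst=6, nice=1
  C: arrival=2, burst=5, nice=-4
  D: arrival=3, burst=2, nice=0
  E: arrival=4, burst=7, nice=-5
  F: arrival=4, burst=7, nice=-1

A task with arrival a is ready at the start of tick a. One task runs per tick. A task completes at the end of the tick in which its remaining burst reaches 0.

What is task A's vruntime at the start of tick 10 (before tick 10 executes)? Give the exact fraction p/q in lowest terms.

t=0: vr[A=0] → run A
t=1: vr[A=256/205] → run A
t=2: vr[A=512/205 C=512/205] → run A
t=3: vr[A=768/205 C=512/205 D=512/205] → run C
t=4: vr[A=768/205 C=36352/12505 D=512/205 E=512/205 F=512/205] → run D
t=5: vr[A=768/205 C=36352/12505 D=717/205 E=512/205 F=512/205] → run E
t=6: vr[A=768/205 C=36352/12505 D=717/205 E=1807872/639805 F=512/205] → run F
t=7: vr[A=768/205 C=36352/12505 D=717/205 E=1807872/639805 F=863744/261785] → run E
t=8: vr[A=768/205 C=36352/12505 D=717/205 E=2017792/639805 F=863744/261785] → run C
t=9: vr[A=768/205 C=41472/12505 D=717/205 E=2017792/639805 F=863744/261785] → run E
t=10: vr[A=768/205 C=41472/12505 D=717/205 E=2227712/639805 F=863744/261785] → run F
t=11: vr[A=768/205 C=41472/12505 D=717/205 E=2227712/639805 F=1073664/261785] → run C
t=12: vr[A=768/205 C=46592/12505 D=717/205 E=2227712/639805 F=1073664/261785] → run E
t=13: vr[A=768/205 C=46592/12505 D=717/205 E=2437632/639805 F=1073664/261785] → run D
t=14: vr[A=768/205 C=46592/12505 E=2437632/639805 F=1073664/261785] → run C
t=15: vr[A=768/205 C=51712/12505 E=2437632/639805 F=1073664/261785] → run A
t=16: vr[A=1024/205 C=51712/12505 E=2437632/639805 F=1073664/261785] → run E
t=17: vr[A=1024/205 C=51712/12505 E=2647552/639805 F=1073664/261785] → run F
t=18: vr[A=1024/205 C=51712/12505 E=2647552/639805 F=1283584/261785] → run C
t=19: vr[A=1024/205 E=2647552/639805 F=1283584/261785] → run E
t=20: vr[A=1024/205 E=2857472/639805 F=1283584/261785] → run E
t=21: vr[A=1024/205 F=1283584/261785] → run F
t=22: vr[A=1024/205 F=1493504/261785] → run A
t=23: vr[A=256/41 F=1493504/261785] → run F
t=24: vr[A=256/41 F=1703424/261785] → run A
t=25: vr[F=1703424/261785] → run F
t=26: vr[F=1913344/261785] → run F
t=27: (idle)
t=28: (idle)
t=29: (idle)
t=30: (idle)

vruntime(A, start of tick 10) = 768/205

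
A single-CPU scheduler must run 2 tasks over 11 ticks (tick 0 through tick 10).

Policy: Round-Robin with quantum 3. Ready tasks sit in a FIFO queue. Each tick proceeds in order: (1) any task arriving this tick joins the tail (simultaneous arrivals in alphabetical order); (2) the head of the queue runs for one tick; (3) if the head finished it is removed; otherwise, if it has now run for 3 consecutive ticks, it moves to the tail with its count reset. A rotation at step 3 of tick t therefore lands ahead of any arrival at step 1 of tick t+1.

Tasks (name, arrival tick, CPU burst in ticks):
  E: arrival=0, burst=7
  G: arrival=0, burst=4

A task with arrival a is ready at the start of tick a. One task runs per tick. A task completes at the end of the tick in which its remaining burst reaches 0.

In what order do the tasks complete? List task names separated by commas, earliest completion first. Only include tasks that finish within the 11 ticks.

completion order = G, E

t=0: queue=[E,G] q_used=0 → run E
t=1: queue=[E,G] q_used=1 → run E
t=2: queue=[E,G] q_used=2 → run E
t=3: queue=[G,E] q_used=0 → run G
t=4: queue=[G,E] q_used=1 → run G
t=5: queue=[G,E] q_used=2 → run G
t=6: queue=[E,G] q_used=0 → run E
t=7: queue=[E,G] q_used=1 → run E
t=8: queue=[E,G] q_used=2 → run E
t=9: queue=[G,E] q_used=0 → run G
t=10: queue=[E] q_used=0 → run E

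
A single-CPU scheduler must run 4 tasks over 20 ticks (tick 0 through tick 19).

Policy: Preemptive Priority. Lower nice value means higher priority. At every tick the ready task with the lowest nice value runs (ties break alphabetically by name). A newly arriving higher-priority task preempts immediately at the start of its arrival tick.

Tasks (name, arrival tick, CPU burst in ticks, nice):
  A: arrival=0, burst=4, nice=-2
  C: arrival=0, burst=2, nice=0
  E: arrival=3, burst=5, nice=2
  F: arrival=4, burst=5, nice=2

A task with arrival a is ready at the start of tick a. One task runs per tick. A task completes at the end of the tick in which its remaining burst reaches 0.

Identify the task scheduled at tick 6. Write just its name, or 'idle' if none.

running at tick 6 = E

t=0: ready={A,C} → run A
t=1: ready={A,C} → run A
t=2: ready={A,C} → run A
t=3: ready={A,C,E} → run A
t=4: ready={C,E,F} → run C
t=5: ready={C,E,F} → run C
t=6: ready={E,F} → run E
t=7: ready={E,F} → run E
t=8: ready={E,F} → run E
t=9: ready={E,F} → run E
t=10: ready={E,F} → run E
t=11: ready={F} → run F
t=12: ready={F} → run F
t=13: ready={F} → run F
t=14: ready={F} → run F
t=15: ready={F} → run F
t=16: (idle)
t=17: (idle)
t=18: (idle)
t=19: (idle)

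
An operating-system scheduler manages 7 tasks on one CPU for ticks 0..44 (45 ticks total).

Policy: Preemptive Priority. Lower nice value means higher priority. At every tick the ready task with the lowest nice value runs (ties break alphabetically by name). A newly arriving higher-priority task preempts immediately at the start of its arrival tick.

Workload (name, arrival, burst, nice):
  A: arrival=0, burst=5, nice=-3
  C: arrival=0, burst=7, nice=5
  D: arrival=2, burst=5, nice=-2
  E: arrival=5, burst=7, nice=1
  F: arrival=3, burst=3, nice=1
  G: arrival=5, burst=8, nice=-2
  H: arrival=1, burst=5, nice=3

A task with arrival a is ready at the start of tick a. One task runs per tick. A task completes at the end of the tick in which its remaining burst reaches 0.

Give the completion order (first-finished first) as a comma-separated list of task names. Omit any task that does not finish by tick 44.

completion order = A, D, G, E, F, H, C

t=0: ready={A,C} → run A
t=1: ready={A,C,H} → run A
t=2: ready={A,C,D,H} → run A
t=3: ready={A,C,D,F,H} → run A
t=4: ready={A,C,D,F,H} → run A
t=5: ready={C,D,E,F,G,H} → run D
t=6: ready={C,D,E,F,G,H} → run D
t=7: ready={C,D,E,F,G,H} → run D
t=8: ready={C,D,E,F,G,H} → run D
t=9: ready={C,D,E,F,G,H} → run D
t=10: ready={C,E,F,G,H} → run G
t=11: ready={C,E,F,G,H} → run G
t=12: ready={C,E,F,G,H} → run G
t=13: ready={C,E,F,G,H} → run G
t=14: ready={C,E,F,G,H} → run G
t=15: ready={C,E,F,G,H} → run G
t=16: ready={C,E,F,G,H} → run G
t=17: ready={C,E,F,G,H} → run G
t=18: ready={C,E,F,H} → run E
t=19: ready={C,E,F,H} → run E
t=20: ready={C,E,F,H} → run E
t=21: ready={C,E,F,H} → run E
t=22: ready={C,E,F,H} → run E
t=23: ready={C,E,F,H} → run E
t=24: ready={C,E,F,H} → run E
t=25: ready={C,F,H} → run F
t=26: ready={C,F,H} → run F
t=27: ready={C,F,H} → run F
t=28: ready={C,H} → run H
t=29: ready={C,H} → run H
t=30: ready={C,H} → run H
t=31: ready={C,H} → run H
t=32: ready={C,H} → run H
t=33: ready={C} → run C
t=34: ready={C} → run C
t=35: ready={C} → run C
t=36: ready={C} → run C
t=37: ready={C} → run C
t=38: ready={C} → run C
t=39: ready={C} → run C
t=40: (idle)
t=41: (idle)
t=42: (idle)
t=43: (idle)
t=44: (idle)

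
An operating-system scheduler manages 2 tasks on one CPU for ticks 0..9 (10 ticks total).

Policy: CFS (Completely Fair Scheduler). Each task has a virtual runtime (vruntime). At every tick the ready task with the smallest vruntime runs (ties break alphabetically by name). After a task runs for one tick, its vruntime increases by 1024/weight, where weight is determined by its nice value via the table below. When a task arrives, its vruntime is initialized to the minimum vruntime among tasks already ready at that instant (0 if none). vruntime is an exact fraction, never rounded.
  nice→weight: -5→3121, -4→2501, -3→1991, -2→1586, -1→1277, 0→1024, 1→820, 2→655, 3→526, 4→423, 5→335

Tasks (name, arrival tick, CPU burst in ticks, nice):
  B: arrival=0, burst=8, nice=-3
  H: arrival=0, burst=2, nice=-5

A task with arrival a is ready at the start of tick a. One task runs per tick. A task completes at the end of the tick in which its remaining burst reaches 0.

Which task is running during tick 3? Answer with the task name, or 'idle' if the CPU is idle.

running at tick 3 = B

t=0: vr[B=0 H=0] → run B
t=1: vr[B=1024/1991 H=0] → run H
t=2: vr[B=1024/1991 H=1024/3121] → run H
t=3: vr[B=1024/1991] → run B
t=4: vr[B=2048/1991] → run B
t=5: vr[B=3072/1991] → run B
t=6: vr[B=4096/1991] → run B
t=7: vr[B=5120/1991] → run B
t=8: vr[B=6144/1991] → run B
t=9: vr[B=7168/1991] → run B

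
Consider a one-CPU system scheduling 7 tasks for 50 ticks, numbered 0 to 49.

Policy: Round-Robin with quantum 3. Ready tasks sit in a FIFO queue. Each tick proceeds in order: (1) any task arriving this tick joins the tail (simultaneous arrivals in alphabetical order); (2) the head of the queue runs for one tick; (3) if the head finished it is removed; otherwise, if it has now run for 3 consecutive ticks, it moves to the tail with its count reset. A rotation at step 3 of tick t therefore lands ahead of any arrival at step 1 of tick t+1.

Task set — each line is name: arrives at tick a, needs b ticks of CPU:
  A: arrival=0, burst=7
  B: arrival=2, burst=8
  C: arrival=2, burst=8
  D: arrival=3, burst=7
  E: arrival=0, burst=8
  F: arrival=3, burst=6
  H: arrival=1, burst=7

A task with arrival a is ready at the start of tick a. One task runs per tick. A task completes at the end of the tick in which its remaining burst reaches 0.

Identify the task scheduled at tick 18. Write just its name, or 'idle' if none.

running at tick 18 = D

t=0: queue=[A,E] q_used=0 → run A
t=1: queue=[A,E,H] q_used=1 → run A
t=2: queue=[A,E,H,B,C] q_used=2 → run A
t=3: queue=[E,H,B,C,A,D,F] q_used=0 → run E
t=4: queue=[E,H,B,C,A,D,F] q_used=1 → run E
t=5: queue=[E,H,B,C,A,D,F] q_used=2 → run E
t=6: queue=[H,B,C,A,D,F,E] q_used=0 → run H
t=7: queue=[H,B,C,A,D,F,E] q_used=1 → run H
t=8: queue=[H,B,C,A,D,F,E] q_used=2 → run H
t=9: queue=[B,C,A,D,F,E,H] q_used=0 → run B
t=10: queue=[B,C,A,D,F,E,H] q_used=1 → run B
t=11: queue=[B,C,A,D,F,E,H] q_used=2 → run B
t=12: queue=[C,A,D,F,E,H,B] q_used=0 → run C
t=13: queue=[C,A,D,F,E,H,B] q_used=1 → run C
t=14: queue=[C,A,D,F,E,H,B] q_used=2 → run C
t=15: queue=[A,D,F,E,H,B,C] q_used=0 → run A
t=16: queue=[A,D,F,E,H,B,C] q_used=1 → run A
t=17: queue=[A,D,F,E,H,B,C] q_used=2 → run A
t=18: queue=[D,F,E,H,B,C,A] q_used=0 → run D
t=19: queue=[D,F,E,H,B,C,A] q_used=1 → run D
t=20: queue=[D,F,E,H,B,C,A] q_used=2 → run D
t=21: queue=[F,E,H,B,C,A,D] q_used=0 → run F
t=22: queue=[F,E,H,B,C,A,D] q_used=1 → run F
t=23: queue=[F,E,H,B,C,A,D] q_used=2 → run F
t=24: queue=[E,H,B,C,A,D,F] q_used=0 → run E
t=25: queue=[E,H,B,C,A,D,F] q_used=1 → run E
t=26: queue=[E,H,B,C,A,D,F] q_used=2 → run E
t=27: queue=[H,B,C,A,D,F,E] q_used=0 → run H
t=28: queue=[H,B,C,A,D,F,E] q_used=1 → run H
t=29: queue=[H,B,C,A,D,F,E] q_used=2 → run H
t=30: queue=[B,C,A,D,F,E,H] q_used=0 → run B
t=31: queue=[B,C,A,D,F,E,H] q_used=1 → run B
t=32: queue=[B,C,A,D,F,E,H] q_used=2 → run B
t=33: queue=[C,A,D,F,E,H,B] q_used=0 → run C
t=34: queue=[C,A,D,F,E,H,B] q_used=1 → run C
t=35: queue=[C,A,D,F,E,H,B] q_used=2 → run C
t=36: queue=[A,D,F,E,H,B,C] q_used=0 → run A
t=37: queue=[D,F,E,H,B,C] q_used=0 → run D
t=38: queue=[D,F,E,H,B,C] q_used=1 → run D
t=39: queue=[D,F,E,H,B,C] q_used=2 → run D
t=40: queue=[F,E,H,B,C,D] q_used=0 → run F
t=41: queue=[F,E,H,B,C,D] q_used=1 → run F
t=42: queue=[F,E,H,B,C,D] q_used=2 → run F
t=43: queue=[E,H,B,C,D] q_used=0 → run E
t=44: queue=[E,H,B,C,D] q_used=1 → run E
t=45: queue=[H,B,C,D] q_used=0 → run H
t=46: queue=[B,C,D] q_used=0 → run B
t=47: queue=[B,C,D] q_used=1 → run B
t=48: queue=[C,D] q_used=0 → run C
t=49: queue=[C,D] q_used=1 → run C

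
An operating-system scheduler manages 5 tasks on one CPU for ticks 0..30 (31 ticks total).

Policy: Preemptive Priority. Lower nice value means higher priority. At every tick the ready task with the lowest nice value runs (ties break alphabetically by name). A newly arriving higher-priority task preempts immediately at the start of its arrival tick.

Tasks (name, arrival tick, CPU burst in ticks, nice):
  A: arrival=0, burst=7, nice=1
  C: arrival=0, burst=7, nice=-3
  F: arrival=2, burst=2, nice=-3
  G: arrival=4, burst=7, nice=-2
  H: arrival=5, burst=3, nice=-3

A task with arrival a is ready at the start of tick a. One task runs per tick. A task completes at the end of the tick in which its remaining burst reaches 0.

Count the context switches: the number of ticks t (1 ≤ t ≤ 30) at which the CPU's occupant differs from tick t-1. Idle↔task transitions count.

context switches = 5

t=0: ready={A,C} → run C
t=1: ready={A,C} → run C
t=2: ready={A,C,F} → run C
t=3: ready={A,C,F} → run C
t=4: ready={A,C,F,G} → run C
t=5: ready={A,C,F,G,H} → run C
t=6: ready={A,C,F,G,H} → run C
t=7: ready={A,F,G,H} → run F
t=8: ready={A,F,G,H} → run F
t=9: ready={A,G,H} → run H
t=10: ready={A,G,H} → run H
t=11: ready={A,G,H} → run H
t=12: ready={A,G} → run G
t=13: ready={A,G} → run G
t=14: ready={A,G} → run G
t=15: ready={A,G} → run G
t=16: ready={A,G} → run G
t=17: ready={A,G} → run G
t=18: ready={A,G} → run G
t=19: ready={A} → run A
t=20: ready={A} → run A
t=21: ready={A} → run A
t=22: ready={A} → run A
t=23: ready={A} → run A
t=24: ready={A} → run A
t=25: ready={A} → run A
t=26: (idle)
t=27: (idle)
t=28: (idle)
t=29: (idle)
t=30: (idle)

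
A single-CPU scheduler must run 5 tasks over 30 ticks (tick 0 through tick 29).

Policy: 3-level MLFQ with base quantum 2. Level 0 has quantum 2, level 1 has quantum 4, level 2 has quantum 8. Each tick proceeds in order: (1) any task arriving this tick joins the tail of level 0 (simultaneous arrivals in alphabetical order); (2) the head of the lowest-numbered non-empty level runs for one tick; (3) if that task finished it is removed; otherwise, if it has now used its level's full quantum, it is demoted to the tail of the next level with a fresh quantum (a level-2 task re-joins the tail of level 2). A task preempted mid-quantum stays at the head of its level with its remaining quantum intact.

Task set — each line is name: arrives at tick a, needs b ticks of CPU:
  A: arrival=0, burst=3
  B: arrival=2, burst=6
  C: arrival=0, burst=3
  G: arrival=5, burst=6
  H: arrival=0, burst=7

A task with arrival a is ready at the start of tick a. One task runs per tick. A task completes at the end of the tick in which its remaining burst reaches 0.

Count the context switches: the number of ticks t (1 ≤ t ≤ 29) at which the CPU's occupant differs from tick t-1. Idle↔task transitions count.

context switches = 11

t=0: L0/L1/L2 = ACH/-/- → run A
t=1: L0/L1/L2 = ACH/-/- → run A
t=2: L0/L1/L2 = CHB/A/- → run C
t=3: L0/L1/L2 = CHB/A/- → run C
t=4: L0/L1/L2 = HB/AC/- → run H
t=5: L0/L1/L2 = HBG/AC/- → run H
t=6: L0/L1/L2 = BG/ACH/- → run B
t=7: L0/L1/L2 = BG/ACH/- → run B
t=8: L0/L1/L2 = G/ACHB/- → run G
t=9: L0/L1/L2 = G/ACHB/- → run G
t=10: L0/L1/L2 = -/ACHBG/- → run A
t=11: L0/L1/L2 = -/CHBG/- → run C
t=12: L0/L1/L2 = -/HBG/- → run H
t=13: L0/L1/L2 = -/HBG/- → run H
t=14: L0/L1/L2 = -/HBG/- → run H
t=15: L0/L1/L2 = -/HBG/- → run H
t=16: L0/L1/L2 = -/BG/H → run B
t=17: L0/L1/L2 = -/BG/H → run B
t=18: L0/L1/L2 = -/BG/H → run B
t=19: L0/L1/L2 = -/BG/H → run B
t=20: L0/L1/L2 = -/G/H → run G
t=21: L0/L1/L2 = -/G/H → run G
t=22: L0/L1/L2 = -/G/H → run G
t=23: L0/L1/L2 = -/G/H → run G
t=24: L0/L1/L2 = -/-/H → run H
t=25: (idle)
t=26: (idle)
t=27: (idle)
t=28: (idle)
t=29: (idle)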